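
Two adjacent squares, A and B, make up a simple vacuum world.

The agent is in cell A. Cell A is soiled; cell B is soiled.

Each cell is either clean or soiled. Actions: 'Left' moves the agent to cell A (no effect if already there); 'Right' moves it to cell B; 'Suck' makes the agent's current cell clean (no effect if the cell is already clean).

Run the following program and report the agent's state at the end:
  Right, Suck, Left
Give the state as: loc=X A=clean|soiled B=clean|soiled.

loc=A A=soiled B=clean

1) do Right; now loc=B A=soiled B=soiled
2) do Suck; now loc=B A=soiled B=clean
3) do Left; now loc=A A=soiled B=clean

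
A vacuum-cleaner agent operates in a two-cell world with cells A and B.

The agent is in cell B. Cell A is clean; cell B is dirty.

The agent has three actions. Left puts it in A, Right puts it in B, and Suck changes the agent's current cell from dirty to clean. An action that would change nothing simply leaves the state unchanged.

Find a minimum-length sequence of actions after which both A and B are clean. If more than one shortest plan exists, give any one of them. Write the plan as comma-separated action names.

1) do Suck; now loc=B A=clean B=clean
min 1: B is dirty, one Suck

Suck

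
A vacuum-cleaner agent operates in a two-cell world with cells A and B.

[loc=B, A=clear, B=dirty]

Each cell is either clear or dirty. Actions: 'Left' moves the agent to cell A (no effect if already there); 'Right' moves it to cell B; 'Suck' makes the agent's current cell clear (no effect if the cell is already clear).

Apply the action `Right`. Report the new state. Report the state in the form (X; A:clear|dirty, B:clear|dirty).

(B; A:clear, B:dirty)

start: (B; A:clear, B:dirty)
t=1 Right ⇒ (B; A:clear, B:dirty)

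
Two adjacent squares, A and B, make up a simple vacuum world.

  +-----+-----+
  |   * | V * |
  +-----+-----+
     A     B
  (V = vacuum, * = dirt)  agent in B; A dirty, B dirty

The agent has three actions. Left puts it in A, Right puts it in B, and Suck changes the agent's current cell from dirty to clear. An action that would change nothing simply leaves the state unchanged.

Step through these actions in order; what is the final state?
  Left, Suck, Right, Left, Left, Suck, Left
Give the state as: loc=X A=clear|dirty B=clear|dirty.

[1] after Left: loc=A A=dirty B=dirty
[2] after Suck: loc=A A=clear B=dirty
[3] after Right: loc=B A=clear B=dirty
[4] after Left: loc=A A=clear B=dirty
[5] after Left: loc=A A=clear B=dirty
[6] after Suck: loc=A A=clear B=dirty
[7] after Left: loc=A A=clear B=dirty

loc=A A=clear B=dirty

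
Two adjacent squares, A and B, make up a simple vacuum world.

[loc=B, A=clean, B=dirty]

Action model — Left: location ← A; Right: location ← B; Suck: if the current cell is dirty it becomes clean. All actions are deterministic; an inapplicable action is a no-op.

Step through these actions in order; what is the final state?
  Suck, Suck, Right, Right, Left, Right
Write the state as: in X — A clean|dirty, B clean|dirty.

[1] after Suck: in B — A clean, B clean
[2] after Suck: in B — A clean, B clean
[3] after Right: in B — A clean, B clean
[4] after Right: in B — A clean, B clean
[5] after Left: in A — A clean, B clean
[6] after Right: in B — A clean, B clean

in B — A clean, B clean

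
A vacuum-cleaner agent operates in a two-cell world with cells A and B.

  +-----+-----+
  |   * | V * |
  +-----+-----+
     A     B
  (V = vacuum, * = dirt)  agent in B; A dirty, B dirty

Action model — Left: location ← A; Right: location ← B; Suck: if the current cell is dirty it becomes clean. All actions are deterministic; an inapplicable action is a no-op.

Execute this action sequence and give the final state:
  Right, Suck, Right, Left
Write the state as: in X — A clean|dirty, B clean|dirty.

in A — A dirty, B clean

[1] after Right: in B — A dirty, B dirty
[2] after Suck: in B — A dirty, B clean
[3] after Right: in B — A dirty, B clean
[4] after Left: in A — A dirty, B clean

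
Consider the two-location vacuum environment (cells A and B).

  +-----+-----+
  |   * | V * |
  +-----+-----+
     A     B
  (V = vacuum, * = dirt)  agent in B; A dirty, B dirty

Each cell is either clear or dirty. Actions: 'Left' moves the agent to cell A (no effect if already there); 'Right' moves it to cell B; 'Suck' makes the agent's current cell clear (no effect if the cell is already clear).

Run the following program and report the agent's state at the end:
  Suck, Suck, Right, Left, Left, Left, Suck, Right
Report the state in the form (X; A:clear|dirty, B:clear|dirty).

Suck (#1): (B; A:dirty, B:clear)
Suck (#2): (B; A:dirty, B:clear)
Right (#3): (B; A:dirty, B:clear)
Left (#4): (A; A:dirty, B:clear)
Left (#5): (A; A:dirty, B:clear)
Left (#6): (A; A:dirty, B:clear)
Suck (#7): (A; A:clear, B:clear)
Right (#8): (B; A:clear, B:clear)

(B; A:clear, B:clear)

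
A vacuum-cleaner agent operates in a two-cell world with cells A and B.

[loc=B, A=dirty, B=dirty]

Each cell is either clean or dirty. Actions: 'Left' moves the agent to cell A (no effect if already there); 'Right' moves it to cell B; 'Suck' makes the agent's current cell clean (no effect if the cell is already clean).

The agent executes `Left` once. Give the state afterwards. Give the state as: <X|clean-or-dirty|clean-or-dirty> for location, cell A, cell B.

start: <B|dirty|dirty>
t=1 Left ⇒ <A|dirty|dirty>

<A|dirty|dirty>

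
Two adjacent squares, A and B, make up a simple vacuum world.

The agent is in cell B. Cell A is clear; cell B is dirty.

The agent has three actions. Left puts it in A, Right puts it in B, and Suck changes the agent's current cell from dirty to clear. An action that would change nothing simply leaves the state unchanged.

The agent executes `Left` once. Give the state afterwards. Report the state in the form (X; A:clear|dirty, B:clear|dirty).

(A; A:clear, B:dirty)

start: (B; A:clear, B:dirty)
Left (#1): (A; A:clear, B:dirty)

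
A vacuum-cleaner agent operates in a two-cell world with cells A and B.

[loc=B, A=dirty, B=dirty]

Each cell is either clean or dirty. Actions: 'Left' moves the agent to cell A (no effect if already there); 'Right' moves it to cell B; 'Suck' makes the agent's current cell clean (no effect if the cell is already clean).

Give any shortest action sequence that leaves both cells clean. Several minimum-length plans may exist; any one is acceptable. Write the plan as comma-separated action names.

Suck, Left, Suck

1. Suck → loc=B A=dirty B=clean
2. Left → loc=A A=dirty B=clean
3. Suck → loc=A A=clean B=clean
min 3: Suck B + move + Suck A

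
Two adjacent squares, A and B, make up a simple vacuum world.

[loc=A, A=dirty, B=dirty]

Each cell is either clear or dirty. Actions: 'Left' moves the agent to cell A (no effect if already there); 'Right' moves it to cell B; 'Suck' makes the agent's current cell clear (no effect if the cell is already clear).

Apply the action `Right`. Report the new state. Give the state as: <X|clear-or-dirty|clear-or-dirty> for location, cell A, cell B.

<B|dirty|dirty>

start: <A|dirty|dirty>
1) do Right; now <B|dirty|dirty>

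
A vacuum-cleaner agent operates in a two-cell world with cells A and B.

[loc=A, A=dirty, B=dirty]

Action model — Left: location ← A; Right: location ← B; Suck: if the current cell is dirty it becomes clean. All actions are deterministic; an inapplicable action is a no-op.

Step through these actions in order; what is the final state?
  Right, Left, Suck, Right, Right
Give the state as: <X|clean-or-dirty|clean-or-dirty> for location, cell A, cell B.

<B|clean|dirty>

1. Right → <B|dirty|dirty>
2. Left → <A|dirty|dirty>
3. Suck → <A|clean|dirty>
4. Right → <B|clean|dirty>
5. Right → <B|clean|dirty>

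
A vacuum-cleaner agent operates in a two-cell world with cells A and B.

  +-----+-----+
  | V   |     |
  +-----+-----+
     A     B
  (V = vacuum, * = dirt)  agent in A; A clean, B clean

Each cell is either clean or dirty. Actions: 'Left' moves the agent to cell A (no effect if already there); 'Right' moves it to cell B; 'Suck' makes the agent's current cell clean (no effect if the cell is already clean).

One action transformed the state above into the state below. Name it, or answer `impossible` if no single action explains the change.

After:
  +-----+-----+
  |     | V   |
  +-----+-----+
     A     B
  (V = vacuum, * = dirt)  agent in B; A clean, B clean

Right

try  Left: loc=A A=clean B=clean
try Right: loc=B A=clean B=clean  ← match
try  Suck: loc=A A=clean B=clean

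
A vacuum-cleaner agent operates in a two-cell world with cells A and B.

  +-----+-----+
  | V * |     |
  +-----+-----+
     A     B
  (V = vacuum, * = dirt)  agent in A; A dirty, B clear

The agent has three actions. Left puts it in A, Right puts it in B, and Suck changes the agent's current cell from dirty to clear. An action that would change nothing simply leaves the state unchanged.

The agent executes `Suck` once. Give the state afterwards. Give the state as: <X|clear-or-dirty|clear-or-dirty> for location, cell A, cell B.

start: <A|dirty|clear>
1) do Suck; now <A|clear|clear>

<A|clear|clear>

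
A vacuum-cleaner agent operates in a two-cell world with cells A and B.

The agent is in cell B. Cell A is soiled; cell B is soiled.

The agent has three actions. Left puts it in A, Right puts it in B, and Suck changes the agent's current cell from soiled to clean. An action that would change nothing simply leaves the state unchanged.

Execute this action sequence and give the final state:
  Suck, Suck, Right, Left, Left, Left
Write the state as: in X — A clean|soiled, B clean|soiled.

1. Suck → in B — A soiled, B clean
2. Suck → in B — A soiled, B clean
3. Right → in B — A soiled, B clean
4. Left → in A — A soiled, B clean
5. Left → in A — A soiled, B clean
6. Left → in A — A soiled, B clean

in A — A soiled, B clean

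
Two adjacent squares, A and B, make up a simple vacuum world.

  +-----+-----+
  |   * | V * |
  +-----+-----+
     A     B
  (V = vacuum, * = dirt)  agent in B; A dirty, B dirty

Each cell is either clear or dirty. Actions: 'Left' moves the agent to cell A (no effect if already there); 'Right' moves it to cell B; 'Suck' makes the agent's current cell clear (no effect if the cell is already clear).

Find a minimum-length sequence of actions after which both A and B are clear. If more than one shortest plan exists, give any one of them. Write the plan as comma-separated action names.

[1] after Suck: (B; A:dirty, B:clear)
[2] after Left: (A; A:dirty, B:clear)
[3] after Suck: (A; A:clear, B:clear)
min 3: Suck B + move + Suck A

Suck, Left, Suck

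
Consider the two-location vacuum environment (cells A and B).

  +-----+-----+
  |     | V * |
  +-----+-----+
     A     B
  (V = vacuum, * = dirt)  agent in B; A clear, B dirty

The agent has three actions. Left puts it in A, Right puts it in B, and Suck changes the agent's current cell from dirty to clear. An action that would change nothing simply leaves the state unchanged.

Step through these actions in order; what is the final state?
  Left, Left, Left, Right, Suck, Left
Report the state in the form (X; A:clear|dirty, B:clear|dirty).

(A; A:clear, B:clear)

step 1/6 (Left): (A; A:clear, B:dirty)
step 2/6 (Left): (A; A:clear, B:dirty)
step 3/6 (Left): (A; A:clear, B:dirty)
step 4/6 (Right): (B; A:clear, B:dirty)
step 5/6 (Suck): (B; A:clear, B:clear)
step 6/6 (Left): (A; A:clear, B:clear)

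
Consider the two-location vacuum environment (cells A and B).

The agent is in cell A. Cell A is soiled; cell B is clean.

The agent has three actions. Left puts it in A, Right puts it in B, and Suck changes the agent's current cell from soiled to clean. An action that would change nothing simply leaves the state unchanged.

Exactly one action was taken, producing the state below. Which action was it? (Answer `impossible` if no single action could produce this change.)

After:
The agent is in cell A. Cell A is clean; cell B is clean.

try  Left: loc=A A=soiled B=clean
try Right: loc=B A=soiled B=clean
try  Suck: loc=A A=clean B=clean  ← match

Suck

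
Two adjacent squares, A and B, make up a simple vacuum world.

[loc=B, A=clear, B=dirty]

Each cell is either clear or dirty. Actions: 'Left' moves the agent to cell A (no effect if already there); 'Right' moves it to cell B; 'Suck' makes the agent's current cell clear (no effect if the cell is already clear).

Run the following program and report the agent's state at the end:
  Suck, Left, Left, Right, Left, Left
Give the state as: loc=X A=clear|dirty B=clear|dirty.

step 1/6 (Suck): loc=B A=clear B=clear
step 2/6 (Left): loc=A A=clear B=clear
step 3/6 (Left): loc=A A=clear B=clear
step 4/6 (Right): loc=B A=clear B=clear
step 5/6 (Left): loc=A A=clear B=clear
step 6/6 (Left): loc=A A=clear B=clear

loc=A A=clear B=clear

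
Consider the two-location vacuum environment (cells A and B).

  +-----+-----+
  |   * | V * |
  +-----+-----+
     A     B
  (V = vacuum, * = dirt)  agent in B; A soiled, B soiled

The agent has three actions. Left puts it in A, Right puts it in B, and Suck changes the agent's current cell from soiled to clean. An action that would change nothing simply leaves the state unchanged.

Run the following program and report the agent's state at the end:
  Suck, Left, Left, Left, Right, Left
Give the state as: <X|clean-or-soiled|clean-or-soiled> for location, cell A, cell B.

<A|soiled|clean>

step 1/6 (Suck): <B|soiled|clean>
step 2/6 (Left): <A|soiled|clean>
step 3/6 (Left): <A|soiled|clean>
step 4/6 (Left): <A|soiled|clean>
step 5/6 (Right): <B|soiled|clean>
step 6/6 (Left): <A|soiled|clean>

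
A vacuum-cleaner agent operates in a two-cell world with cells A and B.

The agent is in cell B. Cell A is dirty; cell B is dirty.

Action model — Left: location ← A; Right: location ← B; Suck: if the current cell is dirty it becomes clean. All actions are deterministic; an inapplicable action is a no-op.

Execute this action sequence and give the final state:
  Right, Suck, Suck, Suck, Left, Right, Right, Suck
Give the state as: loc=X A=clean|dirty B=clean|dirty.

Right (#1): loc=B A=dirty B=dirty
Suck (#2): loc=B A=dirty B=clean
Suck (#3): loc=B A=dirty B=clean
Suck (#4): loc=B A=dirty B=clean
Left (#5): loc=A A=dirty B=clean
Right (#6): loc=B A=dirty B=clean
Right (#7): loc=B A=dirty B=clean
Suck (#8): loc=B A=dirty B=clean

loc=B A=dirty B=clean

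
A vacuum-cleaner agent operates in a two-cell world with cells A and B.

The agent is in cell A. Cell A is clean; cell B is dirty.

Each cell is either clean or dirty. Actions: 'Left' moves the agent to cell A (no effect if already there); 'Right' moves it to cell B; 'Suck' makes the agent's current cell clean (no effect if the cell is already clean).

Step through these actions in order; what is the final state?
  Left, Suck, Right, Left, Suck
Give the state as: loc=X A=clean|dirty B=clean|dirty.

1. Left → loc=A A=clean B=dirty
2. Suck → loc=A A=clean B=dirty
3. Right → loc=B A=clean B=dirty
4. Left → loc=A A=clean B=dirty
5. Suck → loc=A A=clean B=dirty

loc=A A=clean B=dirty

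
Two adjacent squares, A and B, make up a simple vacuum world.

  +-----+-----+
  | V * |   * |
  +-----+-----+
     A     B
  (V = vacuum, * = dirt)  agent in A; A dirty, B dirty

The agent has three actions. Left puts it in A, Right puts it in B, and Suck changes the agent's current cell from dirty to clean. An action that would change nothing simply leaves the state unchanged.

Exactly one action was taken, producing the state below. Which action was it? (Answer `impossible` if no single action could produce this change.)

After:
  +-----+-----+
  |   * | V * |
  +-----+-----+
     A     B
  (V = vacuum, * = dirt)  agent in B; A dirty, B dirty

try  Left: <A|dirty|dirty>
try Right: <B|dirty|dirty>  ← match
try  Suck: <A|clean|dirty>

Right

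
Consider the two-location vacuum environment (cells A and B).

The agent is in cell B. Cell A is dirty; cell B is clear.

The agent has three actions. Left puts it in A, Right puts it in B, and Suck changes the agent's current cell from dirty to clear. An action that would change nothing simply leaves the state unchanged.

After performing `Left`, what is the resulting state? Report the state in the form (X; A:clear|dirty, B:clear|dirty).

(A; A:dirty, B:clear)

start: (B; A:dirty, B:clear)
Left (#1): (A; A:dirty, B:clear)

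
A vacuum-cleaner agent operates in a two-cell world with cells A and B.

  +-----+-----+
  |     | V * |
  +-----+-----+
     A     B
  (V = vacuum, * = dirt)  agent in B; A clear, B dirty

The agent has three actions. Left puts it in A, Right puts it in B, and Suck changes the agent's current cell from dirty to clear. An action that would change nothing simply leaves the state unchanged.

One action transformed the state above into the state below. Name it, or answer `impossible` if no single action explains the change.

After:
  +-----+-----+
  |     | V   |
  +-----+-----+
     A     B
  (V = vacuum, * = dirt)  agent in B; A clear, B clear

Suck

try  Left: in A — A clear, B dirty
try Right: in B — A clear, B dirty
try  Suck: in B — A clear, B clear  ← match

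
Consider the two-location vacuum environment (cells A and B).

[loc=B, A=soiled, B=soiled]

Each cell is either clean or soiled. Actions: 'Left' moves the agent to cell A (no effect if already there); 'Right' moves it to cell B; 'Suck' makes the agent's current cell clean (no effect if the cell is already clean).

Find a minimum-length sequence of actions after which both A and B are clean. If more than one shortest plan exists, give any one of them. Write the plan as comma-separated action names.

Suck, Left, Suck

1) do Suck; now loc=B A=soiled B=clean
2) do Left; now loc=A A=soiled B=clean
3) do Suck; now loc=A A=clean B=clean
min 3: Suck B + move + Suck A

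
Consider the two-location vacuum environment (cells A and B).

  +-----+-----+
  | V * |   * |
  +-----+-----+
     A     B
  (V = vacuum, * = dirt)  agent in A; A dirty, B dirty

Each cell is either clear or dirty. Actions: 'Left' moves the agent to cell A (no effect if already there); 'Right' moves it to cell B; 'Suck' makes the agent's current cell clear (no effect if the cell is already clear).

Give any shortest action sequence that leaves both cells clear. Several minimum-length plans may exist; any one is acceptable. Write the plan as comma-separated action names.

Suck (#1): in A — A clear, B dirty
Right (#2): in B — A clear, B dirty
Suck (#3): in B — A clear, B clear
min 3: Suck A + move + Suck B

Suck, Right, Suck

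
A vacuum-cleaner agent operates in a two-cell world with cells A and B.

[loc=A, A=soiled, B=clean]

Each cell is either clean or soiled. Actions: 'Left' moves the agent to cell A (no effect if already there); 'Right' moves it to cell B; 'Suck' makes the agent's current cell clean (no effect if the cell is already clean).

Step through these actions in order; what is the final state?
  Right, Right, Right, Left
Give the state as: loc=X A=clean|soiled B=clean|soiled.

loc=A A=soiled B=clean

t=1 Right ⇒ loc=B A=soiled B=clean
t=2 Right ⇒ loc=B A=soiled B=clean
t=3 Right ⇒ loc=B A=soiled B=clean
t=4 Left ⇒ loc=A A=soiled B=clean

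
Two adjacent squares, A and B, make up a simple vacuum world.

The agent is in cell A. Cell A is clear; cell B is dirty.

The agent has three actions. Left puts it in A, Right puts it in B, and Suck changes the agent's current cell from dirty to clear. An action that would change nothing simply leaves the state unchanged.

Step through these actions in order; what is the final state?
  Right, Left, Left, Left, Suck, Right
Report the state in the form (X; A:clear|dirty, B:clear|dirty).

(B; A:clear, B:dirty)

Right (#1): (B; A:clear, B:dirty)
Left (#2): (A; A:clear, B:dirty)
Left (#3): (A; A:clear, B:dirty)
Left (#4): (A; A:clear, B:dirty)
Suck (#5): (A; A:clear, B:dirty)
Right (#6): (B; A:clear, B:dirty)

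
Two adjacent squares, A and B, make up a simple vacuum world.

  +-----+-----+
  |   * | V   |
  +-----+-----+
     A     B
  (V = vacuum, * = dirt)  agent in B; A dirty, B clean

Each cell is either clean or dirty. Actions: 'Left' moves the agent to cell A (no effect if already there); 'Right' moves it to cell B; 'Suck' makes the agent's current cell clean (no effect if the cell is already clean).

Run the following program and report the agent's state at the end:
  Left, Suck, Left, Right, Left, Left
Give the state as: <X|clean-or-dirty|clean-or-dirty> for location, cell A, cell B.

[1] after Left: <A|dirty|clean>
[2] after Suck: <A|clean|clean>
[3] after Left: <A|clean|clean>
[4] after Right: <B|clean|clean>
[5] after Left: <A|clean|clean>
[6] after Left: <A|clean|clean>

<A|clean|clean>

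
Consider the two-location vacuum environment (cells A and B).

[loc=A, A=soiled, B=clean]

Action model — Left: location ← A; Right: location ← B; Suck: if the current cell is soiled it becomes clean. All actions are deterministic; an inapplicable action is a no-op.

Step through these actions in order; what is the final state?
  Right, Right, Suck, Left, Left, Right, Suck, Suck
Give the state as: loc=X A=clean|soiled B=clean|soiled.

loc=B A=soiled B=clean

1. Right → loc=B A=soiled B=clean
2. Right → loc=B A=soiled B=clean
3. Suck → loc=B A=soiled B=clean
4. Left → loc=A A=soiled B=clean
5. Left → loc=A A=soiled B=clean
6. Right → loc=B A=soiled B=clean
7. Suck → loc=B A=soiled B=clean
8. Suck → loc=B A=soiled B=clean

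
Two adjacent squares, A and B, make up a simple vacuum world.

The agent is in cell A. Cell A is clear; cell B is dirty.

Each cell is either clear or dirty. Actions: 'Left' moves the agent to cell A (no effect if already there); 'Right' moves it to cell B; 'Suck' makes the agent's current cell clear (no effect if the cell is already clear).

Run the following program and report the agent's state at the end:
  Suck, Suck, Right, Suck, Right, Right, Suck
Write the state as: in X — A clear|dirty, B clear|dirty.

in B — A clear, B clear

1. Suck → in A — A clear, B dirty
2. Suck → in A — A clear, B dirty
3. Right → in B — A clear, B dirty
4. Suck → in B — A clear, B clear
5. Right → in B — A clear, B clear
6. Right → in B — A clear, B clear
7. Suck → in B — A clear, B clear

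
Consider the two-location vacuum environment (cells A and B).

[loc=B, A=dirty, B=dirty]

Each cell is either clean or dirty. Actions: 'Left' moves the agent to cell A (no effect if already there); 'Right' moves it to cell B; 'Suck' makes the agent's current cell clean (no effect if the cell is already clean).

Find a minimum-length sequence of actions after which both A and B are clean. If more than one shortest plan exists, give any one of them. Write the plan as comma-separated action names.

Suck, Left, Suck

step 1/3 (Suck): loc=B A=dirty B=clean
step 2/3 (Left): loc=A A=dirty B=clean
step 3/3 (Suck): loc=A A=clean B=clean
min 3: Suck B + move + Suck A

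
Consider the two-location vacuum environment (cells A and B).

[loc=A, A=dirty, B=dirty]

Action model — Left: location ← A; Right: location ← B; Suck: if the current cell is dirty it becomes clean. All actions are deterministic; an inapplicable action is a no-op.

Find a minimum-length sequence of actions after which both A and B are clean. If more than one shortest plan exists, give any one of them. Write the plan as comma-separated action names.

Suck (#1): in A — A clean, B dirty
Right (#2): in B — A clean, B dirty
Suck (#3): in B — A clean, B clean
min 3: Suck A + move + Suck B

Suck, Right, Suck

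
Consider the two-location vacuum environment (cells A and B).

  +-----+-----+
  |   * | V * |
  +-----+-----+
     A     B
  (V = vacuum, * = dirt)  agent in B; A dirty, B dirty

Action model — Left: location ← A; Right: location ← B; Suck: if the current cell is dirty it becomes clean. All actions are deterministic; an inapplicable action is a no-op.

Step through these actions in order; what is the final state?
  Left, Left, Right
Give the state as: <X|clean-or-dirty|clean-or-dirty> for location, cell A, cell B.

<B|dirty|dirty>

1. Left → <A|dirty|dirty>
2. Left → <A|dirty|dirty>
3. Right → <B|dirty|dirty>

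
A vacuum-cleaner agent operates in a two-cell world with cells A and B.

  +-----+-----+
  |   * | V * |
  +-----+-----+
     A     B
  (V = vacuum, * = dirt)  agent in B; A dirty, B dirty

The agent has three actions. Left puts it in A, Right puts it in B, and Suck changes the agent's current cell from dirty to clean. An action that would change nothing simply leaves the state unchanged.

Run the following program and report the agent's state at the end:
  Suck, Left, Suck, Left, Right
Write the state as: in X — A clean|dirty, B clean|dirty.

t=1 Suck ⇒ in B — A dirty, B clean
t=2 Left ⇒ in A — A dirty, B clean
t=3 Suck ⇒ in A — A clean, B clean
t=4 Left ⇒ in A — A clean, B clean
t=5 Right ⇒ in B — A clean, B clean

in B — A clean, B clean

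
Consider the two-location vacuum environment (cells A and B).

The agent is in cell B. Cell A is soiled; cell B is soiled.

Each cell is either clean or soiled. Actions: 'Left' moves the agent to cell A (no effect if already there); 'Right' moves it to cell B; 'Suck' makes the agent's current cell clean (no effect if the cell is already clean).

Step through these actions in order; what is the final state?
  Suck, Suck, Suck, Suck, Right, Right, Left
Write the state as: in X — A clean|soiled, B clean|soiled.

in A — A soiled, B clean

step 1/7 (Suck): in B — A soiled, B clean
step 2/7 (Suck): in B — A soiled, B clean
step 3/7 (Suck): in B — A soiled, B clean
step 4/7 (Suck): in B — A soiled, B clean
step 5/7 (Right): in B — A soiled, B clean
step 6/7 (Right): in B — A soiled, B clean
step 7/7 (Left): in A — A soiled, B clean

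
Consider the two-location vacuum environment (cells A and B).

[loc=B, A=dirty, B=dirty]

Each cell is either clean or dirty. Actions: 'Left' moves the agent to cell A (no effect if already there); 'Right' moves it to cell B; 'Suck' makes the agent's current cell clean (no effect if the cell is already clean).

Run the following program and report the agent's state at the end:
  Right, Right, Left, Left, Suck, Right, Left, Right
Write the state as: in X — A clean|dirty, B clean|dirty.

step 1/8 (Right): in B — A dirty, B dirty
step 2/8 (Right): in B — A dirty, B dirty
step 3/8 (Left): in A — A dirty, B dirty
step 4/8 (Left): in A — A dirty, B dirty
step 5/8 (Suck): in A — A clean, B dirty
step 6/8 (Right): in B — A clean, B dirty
step 7/8 (Left): in A — A clean, B dirty
step 8/8 (Right): in B — A clean, B dirty

in B — A clean, B dirty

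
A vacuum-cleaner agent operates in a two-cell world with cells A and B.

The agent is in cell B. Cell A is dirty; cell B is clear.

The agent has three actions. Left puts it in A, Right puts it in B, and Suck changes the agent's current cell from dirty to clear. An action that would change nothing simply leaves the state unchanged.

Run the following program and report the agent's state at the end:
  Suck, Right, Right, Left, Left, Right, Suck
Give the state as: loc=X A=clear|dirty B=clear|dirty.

t=1 Suck ⇒ loc=B A=dirty B=clear
t=2 Right ⇒ loc=B A=dirty B=clear
t=3 Right ⇒ loc=B A=dirty B=clear
t=4 Left ⇒ loc=A A=dirty B=clear
t=5 Left ⇒ loc=A A=dirty B=clear
t=6 Right ⇒ loc=B A=dirty B=clear
t=7 Suck ⇒ loc=B A=dirty B=clear

loc=B A=dirty B=clear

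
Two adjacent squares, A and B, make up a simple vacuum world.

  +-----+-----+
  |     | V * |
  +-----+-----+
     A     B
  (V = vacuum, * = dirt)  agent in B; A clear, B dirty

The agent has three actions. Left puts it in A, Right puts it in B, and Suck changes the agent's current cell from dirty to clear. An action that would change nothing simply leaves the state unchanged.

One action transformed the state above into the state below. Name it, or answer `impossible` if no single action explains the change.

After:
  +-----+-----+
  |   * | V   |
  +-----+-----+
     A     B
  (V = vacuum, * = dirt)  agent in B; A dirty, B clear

impossible

try  Left: <A|clear|dirty>
try Right: <B|clear|dirty>
try  Suck: <B|clear|clear>
no single action produces the after-state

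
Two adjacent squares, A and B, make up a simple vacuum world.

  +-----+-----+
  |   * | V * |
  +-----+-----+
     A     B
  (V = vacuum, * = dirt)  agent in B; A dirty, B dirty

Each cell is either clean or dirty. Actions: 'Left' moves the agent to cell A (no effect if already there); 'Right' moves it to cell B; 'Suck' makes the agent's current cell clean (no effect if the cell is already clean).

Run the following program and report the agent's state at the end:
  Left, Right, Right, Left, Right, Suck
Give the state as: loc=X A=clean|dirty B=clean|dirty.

step 1/6 (Left): loc=A A=dirty B=dirty
step 2/6 (Right): loc=B A=dirty B=dirty
step 3/6 (Right): loc=B A=dirty B=dirty
step 4/6 (Left): loc=A A=dirty B=dirty
step 5/6 (Right): loc=B A=dirty B=dirty
step 6/6 (Suck): loc=B A=dirty B=clean

loc=B A=dirty B=clean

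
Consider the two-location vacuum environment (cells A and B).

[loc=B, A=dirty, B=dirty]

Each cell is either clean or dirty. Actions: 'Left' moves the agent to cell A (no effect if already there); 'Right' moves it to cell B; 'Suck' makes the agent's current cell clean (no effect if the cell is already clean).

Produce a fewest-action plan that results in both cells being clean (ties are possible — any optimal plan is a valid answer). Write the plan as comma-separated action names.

step 1/3 (Suck): <B|dirty|clean>
step 2/3 (Left): <A|dirty|clean>
step 3/3 (Suck): <A|clean|clean>
min 3: Suck B + move + Suck A

Suck, Left, Suck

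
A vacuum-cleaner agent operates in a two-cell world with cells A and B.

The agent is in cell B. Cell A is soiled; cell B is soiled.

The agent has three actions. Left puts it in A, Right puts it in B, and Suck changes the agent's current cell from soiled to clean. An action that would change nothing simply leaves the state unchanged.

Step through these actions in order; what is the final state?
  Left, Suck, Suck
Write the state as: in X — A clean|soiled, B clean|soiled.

in A — A clean, B soiled

1) do Left; now in A — A soiled, B soiled
2) do Suck; now in A — A clean, B soiled
3) do Suck; now in A — A clean, B soiled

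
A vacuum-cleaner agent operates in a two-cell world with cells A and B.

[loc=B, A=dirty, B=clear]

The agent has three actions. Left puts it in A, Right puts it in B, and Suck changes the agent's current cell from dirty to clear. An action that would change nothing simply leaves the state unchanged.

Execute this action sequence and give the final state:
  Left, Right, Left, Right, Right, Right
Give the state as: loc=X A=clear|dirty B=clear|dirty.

loc=B A=dirty B=clear

1) do Left; now loc=A A=dirty B=clear
2) do Right; now loc=B A=dirty B=clear
3) do Left; now loc=A A=dirty B=clear
4) do Right; now loc=B A=dirty B=clear
5) do Right; now loc=B A=dirty B=clear
6) do Right; now loc=B A=dirty B=clear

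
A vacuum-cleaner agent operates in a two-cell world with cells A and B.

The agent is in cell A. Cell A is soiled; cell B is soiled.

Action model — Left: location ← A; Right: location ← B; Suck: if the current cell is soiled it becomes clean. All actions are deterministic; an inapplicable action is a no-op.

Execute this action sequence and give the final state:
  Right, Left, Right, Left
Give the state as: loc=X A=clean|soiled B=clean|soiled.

[1] after Right: loc=B A=soiled B=soiled
[2] after Left: loc=A A=soiled B=soiled
[3] after Right: loc=B A=soiled B=soiled
[4] after Left: loc=A A=soiled B=soiled

loc=A A=soiled B=soiled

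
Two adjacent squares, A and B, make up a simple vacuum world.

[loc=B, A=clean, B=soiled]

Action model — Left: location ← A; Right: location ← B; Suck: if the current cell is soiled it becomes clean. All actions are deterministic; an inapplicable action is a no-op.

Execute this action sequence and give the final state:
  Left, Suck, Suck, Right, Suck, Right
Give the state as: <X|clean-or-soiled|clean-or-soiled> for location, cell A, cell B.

step 1/6 (Left): <A|clean|soiled>
step 2/6 (Suck): <A|clean|soiled>
step 3/6 (Suck): <A|clean|soiled>
step 4/6 (Right): <B|clean|soiled>
step 5/6 (Suck): <B|clean|clean>
step 6/6 (Right): <B|clean|clean>

<B|clean|clean>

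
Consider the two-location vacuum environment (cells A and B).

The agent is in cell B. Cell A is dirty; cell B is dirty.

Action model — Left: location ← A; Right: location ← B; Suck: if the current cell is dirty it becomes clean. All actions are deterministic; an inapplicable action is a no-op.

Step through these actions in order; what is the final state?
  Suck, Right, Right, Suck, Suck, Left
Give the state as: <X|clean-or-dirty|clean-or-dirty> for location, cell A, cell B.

<A|dirty|clean>

t=1 Suck ⇒ <B|dirty|clean>
t=2 Right ⇒ <B|dirty|clean>
t=3 Right ⇒ <B|dirty|clean>
t=4 Suck ⇒ <B|dirty|clean>
t=5 Suck ⇒ <B|dirty|clean>
t=6 Left ⇒ <A|dirty|clean>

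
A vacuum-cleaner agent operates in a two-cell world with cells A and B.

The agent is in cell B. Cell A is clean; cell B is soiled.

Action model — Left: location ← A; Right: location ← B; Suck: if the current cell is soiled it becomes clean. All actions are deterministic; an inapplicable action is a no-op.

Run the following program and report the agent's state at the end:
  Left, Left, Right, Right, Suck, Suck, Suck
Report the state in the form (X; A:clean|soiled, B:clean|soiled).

1) do Left; now (A; A:clean, B:soiled)
2) do Left; now (A; A:clean, B:soiled)
3) do Right; now (B; A:clean, B:soiled)
4) do Right; now (B; A:clean, B:soiled)
5) do Suck; now (B; A:clean, B:clean)
6) do Suck; now (B; A:clean, B:clean)
7) do Suck; now (B; A:clean, B:clean)

(B; A:clean, B:clean)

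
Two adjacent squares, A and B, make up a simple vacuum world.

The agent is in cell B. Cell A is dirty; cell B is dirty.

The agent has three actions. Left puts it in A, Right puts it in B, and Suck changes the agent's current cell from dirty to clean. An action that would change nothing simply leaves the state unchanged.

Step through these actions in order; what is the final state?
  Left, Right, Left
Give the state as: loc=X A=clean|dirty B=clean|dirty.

step 1/3 (Left): loc=A A=dirty B=dirty
step 2/3 (Right): loc=B A=dirty B=dirty
step 3/3 (Left): loc=A A=dirty B=dirty

loc=A A=dirty B=dirty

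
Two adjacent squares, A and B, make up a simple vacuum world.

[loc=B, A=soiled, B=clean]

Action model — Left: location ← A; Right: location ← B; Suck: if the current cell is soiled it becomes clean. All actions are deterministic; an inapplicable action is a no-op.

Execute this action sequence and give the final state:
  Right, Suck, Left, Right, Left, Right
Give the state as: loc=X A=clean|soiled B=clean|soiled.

loc=B A=soiled B=clean

1) do Right; now loc=B A=soiled B=clean
2) do Suck; now loc=B A=soiled B=clean
3) do Left; now loc=A A=soiled B=clean
4) do Right; now loc=B A=soiled B=clean
5) do Left; now loc=A A=soiled B=clean
6) do Right; now loc=B A=soiled B=clean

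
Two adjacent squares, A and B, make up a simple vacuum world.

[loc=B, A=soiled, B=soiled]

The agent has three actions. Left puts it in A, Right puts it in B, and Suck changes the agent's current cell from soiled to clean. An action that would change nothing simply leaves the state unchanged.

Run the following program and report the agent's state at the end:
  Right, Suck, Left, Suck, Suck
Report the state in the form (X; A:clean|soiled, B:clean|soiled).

Right (#1): (B; A:soiled, B:soiled)
Suck (#2): (B; A:soiled, B:clean)
Left (#3): (A; A:soiled, B:clean)
Suck (#4): (A; A:clean, B:clean)
Suck (#5): (A; A:clean, B:clean)

(A; A:clean, B:clean)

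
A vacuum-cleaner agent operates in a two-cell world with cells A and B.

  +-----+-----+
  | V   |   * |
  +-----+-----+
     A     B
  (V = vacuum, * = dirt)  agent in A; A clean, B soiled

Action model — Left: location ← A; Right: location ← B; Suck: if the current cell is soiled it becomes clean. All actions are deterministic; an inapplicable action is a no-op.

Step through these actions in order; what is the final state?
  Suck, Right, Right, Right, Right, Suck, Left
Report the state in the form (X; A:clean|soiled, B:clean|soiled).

1. Suck → (A; A:clean, B:soiled)
2. Right → (B; A:clean, B:soiled)
3. Right → (B; A:clean, B:soiled)
4. Right → (B; A:clean, B:soiled)
5. Right → (B; A:clean, B:soiled)
6. Suck → (B; A:clean, B:clean)
7. Left → (A; A:clean, B:clean)

(A; A:clean, B:clean)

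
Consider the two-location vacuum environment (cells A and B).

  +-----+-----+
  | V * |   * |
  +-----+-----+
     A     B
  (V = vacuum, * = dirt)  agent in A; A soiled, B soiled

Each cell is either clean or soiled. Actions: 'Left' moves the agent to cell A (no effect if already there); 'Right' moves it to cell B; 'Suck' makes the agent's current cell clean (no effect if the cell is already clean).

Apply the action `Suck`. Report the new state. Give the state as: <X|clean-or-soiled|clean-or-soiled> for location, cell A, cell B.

<A|clean|soiled>

start: <A|soiled|soiled>
t=1 Suck ⇒ <A|clean|soiled>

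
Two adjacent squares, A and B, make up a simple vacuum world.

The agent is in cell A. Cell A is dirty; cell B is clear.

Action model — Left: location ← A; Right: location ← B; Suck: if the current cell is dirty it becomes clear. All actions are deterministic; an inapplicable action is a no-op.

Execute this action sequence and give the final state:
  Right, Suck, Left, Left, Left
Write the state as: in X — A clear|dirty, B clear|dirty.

Right (#1): in B — A dirty, B clear
Suck (#2): in B — A dirty, B clear
Left (#3): in A — A dirty, B clear
Left (#4): in A — A dirty, B clear
Left (#5): in A — A dirty, B clear

in A — A dirty, B clear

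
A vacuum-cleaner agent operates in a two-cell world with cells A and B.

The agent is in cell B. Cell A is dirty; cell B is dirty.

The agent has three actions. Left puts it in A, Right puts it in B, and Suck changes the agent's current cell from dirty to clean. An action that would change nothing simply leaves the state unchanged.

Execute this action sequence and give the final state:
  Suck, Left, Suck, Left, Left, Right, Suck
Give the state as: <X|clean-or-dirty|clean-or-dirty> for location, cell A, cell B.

1) do Suck; now <B|dirty|clean>
2) do Left; now <A|dirty|clean>
3) do Suck; now <A|clean|clean>
4) do Left; now <A|clean|clean>
5) do Left; now <A|clean|clean>
6) do Right; now <B|clean|clean>
7) do Suck; now <B|clean|clean>

<B|clean|clean>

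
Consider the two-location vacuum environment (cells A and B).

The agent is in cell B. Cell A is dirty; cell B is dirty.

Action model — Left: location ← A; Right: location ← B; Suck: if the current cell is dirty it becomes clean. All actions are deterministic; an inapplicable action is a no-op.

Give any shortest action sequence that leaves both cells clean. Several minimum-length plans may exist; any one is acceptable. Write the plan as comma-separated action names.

1. Suck → loc=B A=dirty B=clean
2. Left → loc=A A=dirty B=clean
3. Suck → loc=A A=clean B=clean
min 3: Suck B + move + Suck A

Suck, Left, Suck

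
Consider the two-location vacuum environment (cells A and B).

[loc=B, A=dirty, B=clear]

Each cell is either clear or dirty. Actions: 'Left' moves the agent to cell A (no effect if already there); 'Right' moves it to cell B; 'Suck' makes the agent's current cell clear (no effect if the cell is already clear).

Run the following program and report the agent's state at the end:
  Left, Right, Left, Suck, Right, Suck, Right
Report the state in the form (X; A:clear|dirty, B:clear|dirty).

(B; A:clear, B:clear)

1. Left → (A; A:dirty, B:clear)
2. Right → (B; A:dirty, B:clear)
3. Left → (A; A:dirty, B:clear)
4. Suck → (A; A:clear, B:clear)
5. Right → (B; A:clear, B:clear)
6. Suck → (B; A:clear, B:clear)
7. Right → (B; A:clear, B:clear)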